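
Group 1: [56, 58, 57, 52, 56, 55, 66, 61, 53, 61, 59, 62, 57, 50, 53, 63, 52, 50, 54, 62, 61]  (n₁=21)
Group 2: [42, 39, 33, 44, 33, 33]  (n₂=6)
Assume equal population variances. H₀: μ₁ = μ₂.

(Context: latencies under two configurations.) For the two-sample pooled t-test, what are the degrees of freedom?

degrees of freedom = 25

df = n₁ + n₂ − 2 = 21 + 6 − 2 = 25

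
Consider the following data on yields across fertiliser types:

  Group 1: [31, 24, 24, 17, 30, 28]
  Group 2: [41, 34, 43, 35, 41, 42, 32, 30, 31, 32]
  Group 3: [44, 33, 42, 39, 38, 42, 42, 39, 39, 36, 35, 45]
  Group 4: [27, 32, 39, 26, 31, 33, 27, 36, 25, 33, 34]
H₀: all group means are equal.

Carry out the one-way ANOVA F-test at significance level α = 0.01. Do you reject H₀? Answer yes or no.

reject H₀: yes

Group means [25.67, 36.10, 39.50, 31.18], grand mean 34.154
SSB = Σnᵢ(x̄ᵢ−x̄)² = 910.207; SSW = ΣΣ(x−x̄ᵢ)² = 712.870
MSB = 910.207/3 = 303.4024; MSW = 712.870/35 = 20.3677
F = MSB/MSW = 14.8962
df = (3, 35)
p-value (upper-tail) = 0.00000
At α=0.01: p < α → reject H₀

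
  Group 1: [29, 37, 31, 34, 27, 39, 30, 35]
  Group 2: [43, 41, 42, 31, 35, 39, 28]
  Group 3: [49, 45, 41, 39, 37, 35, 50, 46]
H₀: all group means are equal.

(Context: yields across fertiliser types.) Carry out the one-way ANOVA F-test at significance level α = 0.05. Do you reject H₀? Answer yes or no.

Group means [32.75, 37.00, 42.75], grand mean 37.522
SSB = Σnᵢ(x̄ᵢ−x̄)² = 402.739; SSW = ΣΣ(x−x̄ᵢ)² = 541.000
MSB = 402.739/2 = 201.3696; MSW = 541.000/20 = 27.0500
F = MSB/MSW = 7.4443
df = (2, 20)
p-value (upper-tail) = 0.00383
At α=0.05: p < α → reject H₀

reject H₀: yes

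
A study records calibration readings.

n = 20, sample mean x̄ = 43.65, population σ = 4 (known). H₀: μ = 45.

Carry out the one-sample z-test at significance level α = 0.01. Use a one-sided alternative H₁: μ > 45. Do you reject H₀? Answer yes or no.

SE = σ/√n = 4/√20 = 0.8944
z = (x̄−μ₀)/SE = (43.65−45)/0.8944 = -1.5093
p-value (one-sided, H₁ greater) = 0.93439
At α=0.01: p ≥ α → fail to reject H₀

reject H₀: no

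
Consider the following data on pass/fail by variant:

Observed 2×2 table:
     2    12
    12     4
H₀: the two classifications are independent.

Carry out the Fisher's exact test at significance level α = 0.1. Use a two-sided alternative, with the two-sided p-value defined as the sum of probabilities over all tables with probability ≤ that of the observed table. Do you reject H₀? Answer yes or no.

Margins: r₁=14, r₂=16, c₁=14, c₂=16, n=30
p_obs = C(14,2)·C(16,12)/C(30,14); sum pmf over tables with pmf ≤ p_obs
p-value (two-sided) = 0.00127
At α=0.1: p < α → reject H₀

reject H₀: yes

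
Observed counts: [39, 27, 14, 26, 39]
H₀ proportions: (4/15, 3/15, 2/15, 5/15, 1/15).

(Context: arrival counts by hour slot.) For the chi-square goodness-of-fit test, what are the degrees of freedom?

df = k − 1 = 5 − 1 = 4

degrees of freedom = 4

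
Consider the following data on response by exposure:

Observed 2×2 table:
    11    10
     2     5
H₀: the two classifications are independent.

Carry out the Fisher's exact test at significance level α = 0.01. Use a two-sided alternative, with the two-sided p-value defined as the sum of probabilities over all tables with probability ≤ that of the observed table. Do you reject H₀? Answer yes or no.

Margins: r₁=21, r₂=7, c₁=13, c₂=15, n=28
p_obs = C(21,11)·C(7,2)/C(28,13); sum pmf over tables with pmf ≤ p_obs
p-value (two-sided) = 0.39553
At α=0.01: p ≥ α → fail to reject H₀

reject H₀: no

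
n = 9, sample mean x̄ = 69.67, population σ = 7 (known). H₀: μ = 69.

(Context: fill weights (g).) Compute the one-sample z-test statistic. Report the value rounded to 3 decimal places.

test statistic = 0.287

SE = σ/√n = 7/√9 = 2.3333
z = (x̄−μ₀)/SE = (69.67−69)/2.3333 = 0.2871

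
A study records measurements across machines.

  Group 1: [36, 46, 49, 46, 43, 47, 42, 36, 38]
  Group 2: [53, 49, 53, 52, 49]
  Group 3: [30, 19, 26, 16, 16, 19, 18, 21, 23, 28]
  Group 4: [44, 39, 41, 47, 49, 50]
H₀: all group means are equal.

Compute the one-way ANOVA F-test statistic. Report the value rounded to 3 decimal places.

test statistic = 66.038

Group means [42.56, 51.20, 21.60, 45.00], grand mean 37.500
SSB = Σnᵢ(x̄ᵢ−x̄)² = 4034.078; SSW = ΣΣ(x−x̄ᵢ)² = 529.422
MSB = 4034.078/3 = 1344.6926; MSW = 529.422/26 = 20.3624
F = MSB/MSW = 66.0380
df = (3, 26)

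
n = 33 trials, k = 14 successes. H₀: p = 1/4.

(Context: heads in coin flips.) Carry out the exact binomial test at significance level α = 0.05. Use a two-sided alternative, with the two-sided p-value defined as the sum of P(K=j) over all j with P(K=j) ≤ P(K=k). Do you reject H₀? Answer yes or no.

reject H₀: yes

Exact binomial: n=33, k=14, p₀=1/4=0.2500
P(X=j) = C(n,j)·p₀^j·(1−p₀)^(n−j); p = Σ P(X=j) over j with P(X=j) ≤ P(X=14)
p-value (two-sided) = 0.02666
At α=0.05: p < α → reject H₀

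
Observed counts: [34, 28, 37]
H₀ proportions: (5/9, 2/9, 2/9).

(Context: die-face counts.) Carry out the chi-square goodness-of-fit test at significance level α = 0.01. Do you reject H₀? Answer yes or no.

reject H₀: yes

n = 99; E_i = n·p_i = [55.00, 22.00, 22.00]
χ² = (34−55.00)²/55.00 + (28−22.00)²/22.00 + (37−22.00)²/22.00 = 19.8818
df = 2
p-value (upper-tail) = 0.00005
At α=0.01: p < α → reject H₀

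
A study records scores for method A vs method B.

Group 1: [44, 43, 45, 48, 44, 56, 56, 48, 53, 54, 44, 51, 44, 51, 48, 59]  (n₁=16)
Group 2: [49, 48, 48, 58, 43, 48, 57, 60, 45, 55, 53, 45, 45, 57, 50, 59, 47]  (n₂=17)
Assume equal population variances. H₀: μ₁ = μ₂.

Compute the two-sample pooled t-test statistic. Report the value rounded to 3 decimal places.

test statistic = -0.929

x̄₁=49.250, s₁=5.170, n₁=16
x̄₂=51.000, s₂=5.624, n₂=17
s_p² = [15·5.170² + 16·5.624²]/31 = 29.2581
SE = √(s_p²·(1/16+1/17)) = 1.8841
t = (49.250−51.000)/1.8841 = -0.9288
df = 31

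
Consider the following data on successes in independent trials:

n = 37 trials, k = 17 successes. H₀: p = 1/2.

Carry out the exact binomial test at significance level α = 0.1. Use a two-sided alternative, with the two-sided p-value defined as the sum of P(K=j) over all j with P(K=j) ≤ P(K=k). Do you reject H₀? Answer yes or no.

Exact binomial: n=37, k=17, p₀=1/2=0.5000
P(X=j) = C(n,j)·p₀^j·(1−p₀)^(n−j); p = Σ P(X=j) over j with P(X=j) ≤ P(X=17)
p-value (two-sided) = 0.74283
At α=0.1: p ≥ α → fail to reject H₀

reject H₀: no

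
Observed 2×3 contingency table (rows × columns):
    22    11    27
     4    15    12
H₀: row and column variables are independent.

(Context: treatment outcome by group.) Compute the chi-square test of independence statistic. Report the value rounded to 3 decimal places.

Row totals [60, 31], col totals [26, 26, 39], n=91
χ² = (22−17.14)²/17.14 + (11−17.14)²/17.14 + (27−25.71)²/25.71 + (4−8.86)²/8.86 + (15−8.86)²/8.86 + (12−13.29)²/13.29 = 10.6901
df = 2

test statistic = 10.690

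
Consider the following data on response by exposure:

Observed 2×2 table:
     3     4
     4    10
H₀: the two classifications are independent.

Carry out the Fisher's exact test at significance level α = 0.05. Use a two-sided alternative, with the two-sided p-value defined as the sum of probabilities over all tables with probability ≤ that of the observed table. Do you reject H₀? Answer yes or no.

reject H₀: no

Margins: r₁=7, r₂=14, c₁=7, c₂=14, n=21
p_obs = C(7,3)·C(14,4)/C(21,7); sum pmf over tables with pmf ≤ p_obs
p-value (two-sided) = 0.63844
At α=0.05: p ≥ α → fail to reject H₀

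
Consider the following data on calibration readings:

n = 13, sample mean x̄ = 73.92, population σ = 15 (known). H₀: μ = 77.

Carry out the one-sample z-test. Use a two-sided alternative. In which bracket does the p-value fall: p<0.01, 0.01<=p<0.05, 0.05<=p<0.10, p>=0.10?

p-value bracket: p>=0.10

SE = σ/√n = 15/√13 = 4.1603
z = (x̄−μ₀)/SE = (73.92−77)/4.1603 = -0.7403
p-value (two-sided) = 0.45909
→ bracket: p>=0.10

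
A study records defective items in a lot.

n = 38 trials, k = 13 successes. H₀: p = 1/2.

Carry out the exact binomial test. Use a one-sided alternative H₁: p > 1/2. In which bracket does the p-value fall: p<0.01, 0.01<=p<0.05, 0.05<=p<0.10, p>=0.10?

Exact binomial: n=38, k=13, p₀=1/2=0.5000
P(X≥13) from Σ C(n,i)·p₀^i·(1−p₀)^(n−i)
p-value (one-sided, H₁ greater) = 0.98322
→ bracket: p>=0.10

p-value bracket: p>=0.10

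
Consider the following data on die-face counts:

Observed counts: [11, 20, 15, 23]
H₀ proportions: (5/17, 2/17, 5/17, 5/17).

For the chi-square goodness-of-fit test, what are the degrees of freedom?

df = k − 1 = 4 − 1 = 3

degrees of freedom = 3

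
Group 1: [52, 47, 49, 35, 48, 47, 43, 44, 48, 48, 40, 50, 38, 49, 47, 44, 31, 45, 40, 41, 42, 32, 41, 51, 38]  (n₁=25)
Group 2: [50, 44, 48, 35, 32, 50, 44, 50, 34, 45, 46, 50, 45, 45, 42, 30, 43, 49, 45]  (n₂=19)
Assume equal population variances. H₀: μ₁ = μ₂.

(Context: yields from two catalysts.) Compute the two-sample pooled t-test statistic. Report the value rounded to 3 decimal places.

test statistic = 0.040

x̄₁=43.600, s₁=5.745, n₁=25
x̄₂=43.526, s₂=6.301, n₂=19
s_p² = [24·5.745² + 18·6.301²]/42 = 35.8747
SE = √(s_p²·(1/25+1/19)) = 1.8229
t = (43.600−43.526)/1.8229 = 0.0404
df = 42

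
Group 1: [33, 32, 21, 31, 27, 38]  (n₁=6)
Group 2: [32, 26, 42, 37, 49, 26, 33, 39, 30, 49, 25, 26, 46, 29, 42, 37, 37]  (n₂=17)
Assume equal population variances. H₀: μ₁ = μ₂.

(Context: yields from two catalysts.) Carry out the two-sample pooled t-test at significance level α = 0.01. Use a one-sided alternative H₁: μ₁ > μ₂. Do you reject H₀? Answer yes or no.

reject H₀: no

x̄₁=30.333, s₁=5.785, n₁=6
x̄₂=35.588, s₂=8.101, n₂=17
s_p² = [5·5.785² + 16·8.101²]/21 = 57.9739
SE = √(s_p²·(1/6+1/17)) = 3.6156
t = (30.333−35.588)/3.6156 = -1.4534
df = 21
p-value (one-sided, H₁ greater) = 0.91955
At α=0.01: p ≥ α → fail to reject H₀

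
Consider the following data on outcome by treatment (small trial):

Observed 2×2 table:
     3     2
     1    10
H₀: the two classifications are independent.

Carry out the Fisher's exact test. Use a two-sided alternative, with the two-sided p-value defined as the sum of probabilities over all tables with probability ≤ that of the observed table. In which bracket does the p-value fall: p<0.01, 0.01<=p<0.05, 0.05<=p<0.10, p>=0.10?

p-value bracket: 0.05<=p<0.10

Margins: r₁=5, r₂=11, c₁=4, c₂=12, n=16
p_obs = C(5,3)·C(11,1)/C(16,4); sum pmf over tables with pmf ≤ p_obs
p-value (two-sided) = 0.06319
→ bracket: 0.05<=p<0.10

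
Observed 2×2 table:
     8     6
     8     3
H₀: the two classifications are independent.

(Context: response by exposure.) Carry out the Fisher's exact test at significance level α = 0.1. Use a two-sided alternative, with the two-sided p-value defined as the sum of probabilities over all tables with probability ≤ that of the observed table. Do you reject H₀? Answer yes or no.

reject H₀: no

Margins: r₁=14, r₂=11, c₁=16, c₂=9, n=25
p_obs = C(14,8)·C(11,8)/C(25,16); sum pmf over tables with pmf ≤ p_obs
p-value (two-sided) = 0.67662
At α=0.1: p ≥ α → fail to reject H₀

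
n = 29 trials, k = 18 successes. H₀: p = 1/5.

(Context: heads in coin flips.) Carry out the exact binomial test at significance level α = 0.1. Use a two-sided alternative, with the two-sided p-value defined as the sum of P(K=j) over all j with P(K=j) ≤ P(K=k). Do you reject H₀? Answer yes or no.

reject H₀: yes

Exact binomial: n=29, k=18, p₀=1/5=0.2000
P(X=j) = C(n,j)·p₀^j·(1−p₀)^(n−j); p = Σ P(X=j) over j with P(X=j) ≤ P(X=18)
p-value (two-sided) = 0.00000
At α=0.1: p < α → reject H₀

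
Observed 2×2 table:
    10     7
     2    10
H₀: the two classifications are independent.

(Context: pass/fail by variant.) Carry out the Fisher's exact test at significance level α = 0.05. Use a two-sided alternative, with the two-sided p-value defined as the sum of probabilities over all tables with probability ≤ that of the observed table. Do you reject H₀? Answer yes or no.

reject H₀: no

Margins: r₁=17, r₂=12, c₁=12, c₂=17, n=29
p_obs = C(17,10)·C(12,2)/C(29,12); sum pmf over tables with pmf ≤ p_obs
p-value (two-sided) = 0.05348
At α=0.05: p ≥ α → fail to reject H₀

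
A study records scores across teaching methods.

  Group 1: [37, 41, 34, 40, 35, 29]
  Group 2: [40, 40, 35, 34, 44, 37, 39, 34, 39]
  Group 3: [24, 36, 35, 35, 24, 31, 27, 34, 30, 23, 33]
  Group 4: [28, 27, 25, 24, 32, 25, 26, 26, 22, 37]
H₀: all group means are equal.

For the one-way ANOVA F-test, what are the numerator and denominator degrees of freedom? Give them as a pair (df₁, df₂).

degrees of freedom = [3, 32]

k = 4 groups, N = 36 total
df = (k−1, N−k) = (4−1, 36−4) = (3, 32)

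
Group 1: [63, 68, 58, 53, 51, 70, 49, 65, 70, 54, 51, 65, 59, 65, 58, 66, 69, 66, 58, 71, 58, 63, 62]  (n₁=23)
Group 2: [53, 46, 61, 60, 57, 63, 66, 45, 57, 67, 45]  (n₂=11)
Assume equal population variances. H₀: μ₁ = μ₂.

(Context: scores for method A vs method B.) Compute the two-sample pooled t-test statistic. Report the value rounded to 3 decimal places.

x̄₁=61.391, s₁=6.659, n₁=23
x̄₂=56.364, s₂=8.140, n₂=11
s_p² = [22·6.659² + 10·8.140²]/32 = 51.1882
SE = √(s_p²·(1/23+1/11)) = 2.6228
t = (61.391−56.364)/2.6228 = 1.9169
df = 32

test statistic = 1.917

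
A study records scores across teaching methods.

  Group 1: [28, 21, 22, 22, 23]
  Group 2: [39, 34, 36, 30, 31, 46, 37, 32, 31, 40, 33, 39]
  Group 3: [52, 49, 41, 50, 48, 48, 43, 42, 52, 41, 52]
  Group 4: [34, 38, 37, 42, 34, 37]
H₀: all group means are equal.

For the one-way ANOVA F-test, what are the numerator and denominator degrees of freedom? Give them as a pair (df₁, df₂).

degrees of freedom = [3, 30]

k = 4 groups, N = 34 total
df = (k−1, N−k) = (4−1, 34−4) = (3, 30)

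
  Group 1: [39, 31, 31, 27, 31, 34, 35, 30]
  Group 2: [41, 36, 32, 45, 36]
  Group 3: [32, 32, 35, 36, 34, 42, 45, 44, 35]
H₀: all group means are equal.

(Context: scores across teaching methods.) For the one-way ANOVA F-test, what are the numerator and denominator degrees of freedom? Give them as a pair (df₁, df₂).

degrees of freedom = [2, 19]

k = 3 groups, N = 22 total
df = (k−1, N−k) = (3−1, 22−3) = (2, 19)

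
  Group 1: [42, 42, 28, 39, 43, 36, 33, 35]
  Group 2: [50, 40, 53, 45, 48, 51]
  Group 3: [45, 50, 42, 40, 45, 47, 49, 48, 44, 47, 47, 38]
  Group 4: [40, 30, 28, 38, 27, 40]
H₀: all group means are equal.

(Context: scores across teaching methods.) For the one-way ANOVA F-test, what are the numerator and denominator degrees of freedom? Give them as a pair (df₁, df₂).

degrees of freedom = [3, 28]

k = 4 groups, N = 32 total
df = (k−1, N−k) = (4−1, 32−4) = (3, 28)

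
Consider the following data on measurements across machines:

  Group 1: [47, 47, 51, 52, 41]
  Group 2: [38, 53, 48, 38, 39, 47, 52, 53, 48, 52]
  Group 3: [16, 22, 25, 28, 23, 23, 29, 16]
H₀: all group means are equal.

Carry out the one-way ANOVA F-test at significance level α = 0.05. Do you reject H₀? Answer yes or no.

reject H₀: yes

Group means [47.60, 46.80, 22.75], grand mean 38.609
SSB = Σnᵢ(x̄ᵢ−x̄)² = 3087.178; SSW = ΣΣ(x−x̄ᵢ)² = 588.300
MSB = 3087.178/2 = 1543.5891; MSW = 588.300/20 = 29.4150
F = MSB/MSW = 52.4763
df = (2, 20)
p-value (upper-tail) = 0.00000
At α=0.05: p < α → reject H₀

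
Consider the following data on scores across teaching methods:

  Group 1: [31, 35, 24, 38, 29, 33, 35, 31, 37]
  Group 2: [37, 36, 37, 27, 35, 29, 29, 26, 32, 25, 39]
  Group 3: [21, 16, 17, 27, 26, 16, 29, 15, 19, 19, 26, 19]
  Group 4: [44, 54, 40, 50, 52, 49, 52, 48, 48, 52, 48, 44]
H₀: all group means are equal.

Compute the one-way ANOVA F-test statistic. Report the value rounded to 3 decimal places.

test statistic = 72.529

Group means [32.56, 32.00, 20.83, 48.42], grand mean 33.545
SSB = Σnᵢ(x̄ᵢ−x̄)² = 4628.104; SSW = ΣΣ(x−x̄ᵢ)² = 850.806
MSB = 4628.104/3 = 1542.7012; MSW = 850.806/40 = 21.2701
F = MSB/MSW = 72.5290
df = (3, 40)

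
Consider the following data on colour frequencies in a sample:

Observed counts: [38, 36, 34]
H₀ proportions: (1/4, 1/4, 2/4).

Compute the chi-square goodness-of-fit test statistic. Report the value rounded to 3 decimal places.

n = 108; E_i = n·p_i = [27.00, 27.00, 54.00]
χ² = (38−27.00)²/27.00 + (36−27.00)²/27.00 + (34−54.00)²/54.00 = 14.8889
df = 2

test statistic = 14.889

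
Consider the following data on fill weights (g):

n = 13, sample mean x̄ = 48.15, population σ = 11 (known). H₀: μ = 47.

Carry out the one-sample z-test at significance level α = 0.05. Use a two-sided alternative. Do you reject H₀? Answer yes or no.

SE = σ/√n = 11/√13 = 3.0509
z = (x̄−μ₀)/SE = (48.15−47)/3.0509 = 0.3769
p-value (two-sided) = 0.70622
At α=0.05: p ≥ α → fail to reject H₀

reject H₀: no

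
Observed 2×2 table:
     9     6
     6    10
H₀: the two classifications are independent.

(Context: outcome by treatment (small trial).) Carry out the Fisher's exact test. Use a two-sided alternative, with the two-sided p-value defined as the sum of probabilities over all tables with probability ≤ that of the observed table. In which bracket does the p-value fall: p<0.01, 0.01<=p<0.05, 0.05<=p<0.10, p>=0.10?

Margins: r₁=15, r₂=16, c₁=15, c₂=16, n=31
p_obs = C(15,9)·C(16,6)/C(31,15); sum pmf over tables with pmf ≤ p_obs
p-value (two-sided) = 0.28897
→ bracket: p>=0.10

p-value bracket: p>=0.10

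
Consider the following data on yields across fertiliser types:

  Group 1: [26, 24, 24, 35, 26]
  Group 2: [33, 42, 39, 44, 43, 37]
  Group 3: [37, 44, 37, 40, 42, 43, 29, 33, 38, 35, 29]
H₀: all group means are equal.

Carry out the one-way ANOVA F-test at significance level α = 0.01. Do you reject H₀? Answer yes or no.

reject H₀: yes

Group means [27.00, 39.67, 37.00], grand mean 35.455
SSB = Σnᵢ(x̄ᵢ−x̄)² = 490.121; SSW = ΣΣ(x−x̄ᵢ)² = 439.333
MSB = 490.121/2 = 245.0606; MSW = 439.333/19 = 23.1228
F = MSB/MSW = 10.5982
df = (2, 19)
p-value (upper-tail) = 0.00081
At α=0.01: p < α → reject H₀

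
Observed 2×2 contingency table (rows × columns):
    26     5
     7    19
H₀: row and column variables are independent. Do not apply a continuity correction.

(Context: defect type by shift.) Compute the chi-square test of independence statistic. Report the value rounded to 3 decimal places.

test statistic = 18.812

Row totals [31, 26], col totals [33, 24], n=57
χ² = (26−17.95)²/17.95 + (5−13.05)²/13.05 + (7−15.05)²/15.05 + (19−10.95)²/10.95 = 18.8122
df = 1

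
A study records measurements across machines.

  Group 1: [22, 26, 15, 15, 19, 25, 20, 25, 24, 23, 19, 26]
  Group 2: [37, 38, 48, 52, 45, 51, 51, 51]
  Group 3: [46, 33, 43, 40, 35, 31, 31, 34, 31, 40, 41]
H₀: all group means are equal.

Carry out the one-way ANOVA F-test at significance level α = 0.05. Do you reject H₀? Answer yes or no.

reject H₀: yes

Group means [21.58, 46.62, 36.82], grand mean 33.452
SSB = Σnᵢ(x̄ᵢ−x̄)² = 3203.249; SSW = ΣΣ(x−x̄ᵢ)² = 718.428
MSB = 3203.249/2 = 1601.6247; MSW = 718.428/28 = 25.6581
F = MSB/MSW = 62.4217
df = (2, 28)
p-value (upper-tail) = 0.00000
At α=0.05: p < α → reject H₀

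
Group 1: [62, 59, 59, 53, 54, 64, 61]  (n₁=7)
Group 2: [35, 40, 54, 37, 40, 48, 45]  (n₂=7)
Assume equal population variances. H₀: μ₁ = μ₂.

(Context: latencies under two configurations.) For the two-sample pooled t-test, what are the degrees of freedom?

df = n₁ + n₂ − 2 = 7 + 7 − 2 = 12

degrees of freedom = 12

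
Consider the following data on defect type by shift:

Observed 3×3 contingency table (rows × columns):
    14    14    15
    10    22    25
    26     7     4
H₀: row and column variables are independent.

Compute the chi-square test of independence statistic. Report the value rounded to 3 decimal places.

test statistic = 27.932

Row totals [43, 57, 37], col totals [50, 43, 44], n=137
χ² = (14−15.69)²/15.69 + (14−13.50)²/13.50 + (15−13.81)²/13.81 + (10−20.80)²/20.80 + (22−17.89)²/17.89 + (25−18.31)²/18.31 + (26−13.50)²/13.50 + (7−11.61)²/11.61 + (4−11.88)²/11.88 = 27.9316
df = 4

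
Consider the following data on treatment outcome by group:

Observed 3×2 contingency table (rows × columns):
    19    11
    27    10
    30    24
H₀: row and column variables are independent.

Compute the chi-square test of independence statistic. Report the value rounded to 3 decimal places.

test statistic = 2.856

Row totals [30, 37, 54], col totals [76, 45], n=121
χ² = (19−18.84)²/18.84 + (11−11.16)²/11.16 + (27−23.24)²/23.24 + (10−13.76)²/13.76 + (30−33.92)²/33.92 + (24−20.08)²/20.08 = 2.8561
df = 2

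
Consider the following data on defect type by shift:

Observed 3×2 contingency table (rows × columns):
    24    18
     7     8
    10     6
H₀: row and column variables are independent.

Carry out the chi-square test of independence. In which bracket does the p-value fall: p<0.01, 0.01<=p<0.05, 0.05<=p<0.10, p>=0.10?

p-value bracket: p>=0.10

Row totals [42, 15, 16], col totals [41, 32], n=73
χ² = (24−23.59)²/23.59 + (18−18.41)²/18.41 + (7−8.42)²/8.42 + (8−6.58)²/6.58 + (10−8.99)²/8.99 + (6−7.01)²/7.01 = 0.8268
df = 2
p-value (upper-tail) = 0.66140
→ bracket: p>=0.10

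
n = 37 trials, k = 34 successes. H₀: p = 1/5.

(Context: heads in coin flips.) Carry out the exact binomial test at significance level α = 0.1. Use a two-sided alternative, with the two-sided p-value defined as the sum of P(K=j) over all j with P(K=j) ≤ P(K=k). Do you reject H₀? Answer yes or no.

reject H₀: yes

Exact binomial: n=37, k=34, p₀=1/5=0.2000
P(X=j) = C(n,j)·p₀^j·(1−p₀)^(n−j); p = Σ P(X=j) over j with P(X=j) ≤ P(X=34)
p-value (two-sided) = 0.00000
At α=0.1: p < α → reject H₀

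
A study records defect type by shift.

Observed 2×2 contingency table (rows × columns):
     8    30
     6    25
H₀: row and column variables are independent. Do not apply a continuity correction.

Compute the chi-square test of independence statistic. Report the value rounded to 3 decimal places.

test statistic = 0.030

Row totals [38, 31], col totals [14, 55], n=69
χ² = (8−7.71)²/7.71 + (30−30.29)²/30.29 + (6−6.29)²/6.29 + (25−24.71)²/24.71 = 0.0304
df = 1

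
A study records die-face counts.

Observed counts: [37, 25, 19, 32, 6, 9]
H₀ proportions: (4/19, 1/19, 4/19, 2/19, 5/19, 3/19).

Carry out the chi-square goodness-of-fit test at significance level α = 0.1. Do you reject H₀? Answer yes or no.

n = 128; E_i = n·p_i = [26.95, 6.74, 26.95, 13.47, 33.68, 20.21]
χ² = (37−26.95)²/26.95 + (25−6.74)²/6.74 + (19−26.95)²/26.95 + (32−13.47)²/13.47 + (6−33.68)²/33.68 + (9−20.21)²/20.21 = 110.0492
df = 5
p-value (upper-tail) = 0.00000
At α=0.1: p < α → reject H₀

reject H₀: yes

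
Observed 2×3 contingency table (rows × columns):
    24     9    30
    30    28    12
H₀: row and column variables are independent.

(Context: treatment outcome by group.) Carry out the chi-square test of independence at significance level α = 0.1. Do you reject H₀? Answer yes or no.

Row totals [63, 70], col totals [54, 37, 42], n=133
χ² = (24−25.58)²/25.58 + (9−17.53)²/17.53 + (30−19.89)²/19.89 + (30−28.42)²/28.42 + (28−19.47)²/19.47 + (12−22.11)²/22.11 = 17.8186
df = 2
p-value (upper-tail) = 0.00014
At α=0.1: p < α → reject H₀

reject H₀: yes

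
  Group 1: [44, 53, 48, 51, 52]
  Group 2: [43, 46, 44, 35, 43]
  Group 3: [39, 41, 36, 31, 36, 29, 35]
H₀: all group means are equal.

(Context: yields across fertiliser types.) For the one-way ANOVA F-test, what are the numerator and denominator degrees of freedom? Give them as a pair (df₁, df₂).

degrees of freedom = [2, 14]

k = 3 groups, N = 17 total
df = (k−1, N−k) = (3−1, 17−3) = (2, 14)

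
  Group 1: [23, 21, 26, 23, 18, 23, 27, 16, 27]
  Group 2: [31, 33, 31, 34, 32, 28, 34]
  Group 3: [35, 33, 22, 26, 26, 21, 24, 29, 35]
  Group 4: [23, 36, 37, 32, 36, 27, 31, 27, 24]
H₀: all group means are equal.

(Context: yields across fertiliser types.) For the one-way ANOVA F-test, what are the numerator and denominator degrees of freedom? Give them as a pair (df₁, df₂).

k = 4 groups, N = 34 total
df = (k−1, N−k) = (4−1, 34−4) = (3, 30)

degrees of freedom = [3, 30]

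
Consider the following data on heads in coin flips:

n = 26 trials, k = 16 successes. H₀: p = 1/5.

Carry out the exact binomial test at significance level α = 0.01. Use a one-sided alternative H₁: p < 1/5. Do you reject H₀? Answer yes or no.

reject H₀: no

Exact binomial: n=26, k=16, p₀=1/5=0.2000
P(X≤16) from Σ C(n,i)·p₀^i·(1−p₀)^(n−i)
p-value (one-sided, H₁ less) = 1.00000
At α=0.01: p ≥ α → fail to reject H₀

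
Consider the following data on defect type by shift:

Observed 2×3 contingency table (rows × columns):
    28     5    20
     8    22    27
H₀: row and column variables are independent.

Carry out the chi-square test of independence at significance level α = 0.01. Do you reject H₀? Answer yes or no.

reject H₀: yes

Row totals [53, 57], col totals [36, 27, 47], n=110
χ² = (28−17.35)²/17.35 + (5−13.01)²/13.01 + (20−22.65)²/22.65 + (8−18.65)²/18.65 + (22−13.99)²/13.99 + (27−24.35)²/24.35 = 22.7420
df = 2
p-value (upper-tail) = 0.00001
At α=0.01: p < α → reject H₀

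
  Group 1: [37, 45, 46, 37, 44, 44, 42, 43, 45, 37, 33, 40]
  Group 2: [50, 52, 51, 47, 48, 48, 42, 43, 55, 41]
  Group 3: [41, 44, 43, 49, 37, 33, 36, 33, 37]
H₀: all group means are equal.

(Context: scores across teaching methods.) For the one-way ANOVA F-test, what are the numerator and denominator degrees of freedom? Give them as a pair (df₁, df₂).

degrees of freedom = [2, 28]

k = 3 groups, N = 31 total
df = (k−1, N−k) = (3−1, 31−3) = (2, 28)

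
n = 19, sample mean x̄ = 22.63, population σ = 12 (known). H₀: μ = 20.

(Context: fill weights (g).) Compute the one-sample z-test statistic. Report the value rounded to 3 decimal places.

test statistic = 0.955

SE = σ/√n = 12/√19 = 2.7530
z = (x̄−μ₀)/SE = (22.63−20)/2.7530 = 0.9553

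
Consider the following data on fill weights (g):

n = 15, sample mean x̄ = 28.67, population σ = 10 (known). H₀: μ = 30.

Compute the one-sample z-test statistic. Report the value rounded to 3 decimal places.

test statistic = -0.515

SE = σ/√n = 10/√15 = 2.5820
z = (x̄−μ₀)/SE = (28.67−30)/2.5820 = -0.5151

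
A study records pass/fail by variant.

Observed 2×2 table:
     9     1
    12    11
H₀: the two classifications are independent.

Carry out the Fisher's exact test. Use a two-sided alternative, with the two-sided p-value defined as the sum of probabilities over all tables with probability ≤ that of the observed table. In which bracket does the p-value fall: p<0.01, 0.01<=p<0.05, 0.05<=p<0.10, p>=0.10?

p-value bracket: 0.05<=p<0.10

Margins: r₁=10, r₂=23, c₁=21, c₂=12, n=33
p_obs = C(10,9)·C(23,12)/C(33,21); sum pmf over tables with pmf ≤ p_obs
p-value (two-sided) = 0.05447
→ bracket: 0.05<=p<0.10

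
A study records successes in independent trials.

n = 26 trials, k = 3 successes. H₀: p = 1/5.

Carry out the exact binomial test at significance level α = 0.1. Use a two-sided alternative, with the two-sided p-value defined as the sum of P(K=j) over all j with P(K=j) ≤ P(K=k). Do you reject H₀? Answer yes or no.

Exact binomial: n=26, k=3, p₀=1/5=0.2000
P(X=j) = C(n,j)·p₀^j·(1−p₀)^(n−j); p = Σ P(X=j) over j with P(X=j) ≤ P(X=3)
p-value (two-sided) = 0.45947
At α=0.1: p ≥ α → fail to reject H₀

reject H₀: no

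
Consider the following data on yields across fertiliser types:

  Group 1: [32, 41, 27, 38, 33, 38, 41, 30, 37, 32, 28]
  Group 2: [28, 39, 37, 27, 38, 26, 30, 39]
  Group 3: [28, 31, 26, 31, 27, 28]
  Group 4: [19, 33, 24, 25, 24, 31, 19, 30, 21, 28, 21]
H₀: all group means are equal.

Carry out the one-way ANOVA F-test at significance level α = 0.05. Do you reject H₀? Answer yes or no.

Group means [34.27, 33.00, 28.50, 25.00], grand mean 30.194
SSB = Σnᵢ(x̄ᵢ−x̄)² = 559.957; SSW = ΣΣ(x−x̄ᵢ)² = 741.682
MSB = 559.957/3 = 186.6524; MSW = 741.682/32 = 23.1776
F = MSB/MSW = 8.0532
df = (3, 32)
p-value (upper-tail) = 0.00039
At α=0.05: p < α → reject H₀

reject H₀: yes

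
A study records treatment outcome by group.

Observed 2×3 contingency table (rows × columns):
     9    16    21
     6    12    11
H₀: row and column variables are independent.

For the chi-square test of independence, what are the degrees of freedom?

degrees of freedom = 2

df = (r−1)(c−1) = (2−1)·(3−1) = 2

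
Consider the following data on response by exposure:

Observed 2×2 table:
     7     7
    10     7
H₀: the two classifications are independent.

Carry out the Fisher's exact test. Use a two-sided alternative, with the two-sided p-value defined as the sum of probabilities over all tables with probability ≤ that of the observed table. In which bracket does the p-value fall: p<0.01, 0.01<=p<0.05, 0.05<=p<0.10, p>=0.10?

p-value bracket: p>=0.10

Margins: r₁=14, r₂=17, c₁=17, c₂=14, n=31
p_obs = C(14,7)·C(17,10)/C(31,17); sum pmf over tables with pmf ≤ p_obs
p-value (two-sided) = 0.72471
→ bracket: p>=0.10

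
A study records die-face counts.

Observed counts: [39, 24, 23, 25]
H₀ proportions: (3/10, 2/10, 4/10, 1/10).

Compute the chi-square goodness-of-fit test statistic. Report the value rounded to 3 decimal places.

test statistic = 28.842

n = 111; E_i = n·p_i = [33.30, 22.20, 44.40, 11.10]
χ² = (39−33.30)²/33.30 + (24−22.20)²/22.20 + (23−44.40)²/44.40 + (25−11.10)²/11.10 = 28.8423
df = 3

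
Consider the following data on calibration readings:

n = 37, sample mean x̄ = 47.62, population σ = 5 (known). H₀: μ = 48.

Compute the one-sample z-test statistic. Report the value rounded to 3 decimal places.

test statistic = -0.462

SE = σ/√n = 5/√37 = 0.8220
z = (x̄−μ₀)/SE = (47.62−48)/0.8220 = -0.4623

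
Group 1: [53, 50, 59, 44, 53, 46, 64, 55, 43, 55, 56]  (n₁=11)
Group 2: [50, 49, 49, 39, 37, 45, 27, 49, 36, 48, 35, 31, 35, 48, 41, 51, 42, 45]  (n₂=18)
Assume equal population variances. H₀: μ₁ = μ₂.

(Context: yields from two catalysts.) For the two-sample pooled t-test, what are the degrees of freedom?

df = n₁ + n₂ − 2 = 11 + 18 − 2 = 27

degrees of freedom = 27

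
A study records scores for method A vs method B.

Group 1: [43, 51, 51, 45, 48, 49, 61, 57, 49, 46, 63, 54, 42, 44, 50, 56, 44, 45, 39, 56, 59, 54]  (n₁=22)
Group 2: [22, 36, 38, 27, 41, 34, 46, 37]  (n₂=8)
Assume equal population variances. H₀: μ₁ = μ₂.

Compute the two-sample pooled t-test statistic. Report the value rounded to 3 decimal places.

test statistic = 5.370

x̄₁=50.273, s₁=6.555, n₁=22
x̄₂=35.125, s₂=7.605, n₂=8
s_p² = [21·6.555² + 7·7.605²]/28 = 46.6871
SE = √(s_p²·(1/22+1/8)) = 2.8210
t = (50.273−35.125)/2.8210 = 5.3696
df = 28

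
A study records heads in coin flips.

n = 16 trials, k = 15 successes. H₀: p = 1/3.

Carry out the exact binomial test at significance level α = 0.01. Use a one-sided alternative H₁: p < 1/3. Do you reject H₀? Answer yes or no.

Exact binomial: n=16, k=15, p₀=1/3=0.3333
P(X≤15) from Σ C(n,i)·p₀^i·(1−p₀)^(n−i)
p-value (one-sided, H₁ less) = 1.00000
At α=0.01: p ≥ α → fail to reject H₀

reject H₀: no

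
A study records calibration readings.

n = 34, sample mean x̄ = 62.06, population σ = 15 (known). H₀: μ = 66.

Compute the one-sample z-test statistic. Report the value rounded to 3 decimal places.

SE = σ/√n = 15/√34 = 2.5725
z = (x̄−μ₀)/SE = (62.06−66)/2.5725 = -1.5316

test statistic = -1.532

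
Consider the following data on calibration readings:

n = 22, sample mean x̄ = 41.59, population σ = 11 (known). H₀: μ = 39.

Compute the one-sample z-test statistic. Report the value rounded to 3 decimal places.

test statistic = 1.104

SE = σ/√n = 11/√22 = 2.3452
z = (x̄−μ₀)/SE = (41.59−39)/2.3452 = 1.1044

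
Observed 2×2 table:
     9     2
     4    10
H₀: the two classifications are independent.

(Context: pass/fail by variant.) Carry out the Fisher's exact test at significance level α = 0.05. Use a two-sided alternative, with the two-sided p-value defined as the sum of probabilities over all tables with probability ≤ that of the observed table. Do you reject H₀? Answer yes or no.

Margins: r₁=11, r₂=14, c₁=13, c₂=12, n=25
p_obs = C(11,9)·C(14,4)/C(25,13); sum pmf over tables with pmf ≤ p_obs
p-value (two-sided) = 0.01542
At α=0.05: p < α → reject H₀

reject H₀: yes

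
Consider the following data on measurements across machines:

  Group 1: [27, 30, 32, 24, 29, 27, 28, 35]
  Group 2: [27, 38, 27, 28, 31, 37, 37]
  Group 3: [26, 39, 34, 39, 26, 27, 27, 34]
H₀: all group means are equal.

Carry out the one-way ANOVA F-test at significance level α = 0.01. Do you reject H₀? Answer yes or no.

reject H₀: no

Group means [29.00, 32.14, 31.50], grand mean 30.826
SSB = Σnᵢ(x̄ᵢ−x̄)² = 42.447; SSW = ΣΣ(x−x̄ᵢ)² = 458.857
MSB = 42.447/2 = 21.2236; MSW = 458.857/20 = 22.9429
F = MSB/MSW = 0.9251
df = (2, 20)
p-value (upper-tail) = 0.41282
At α=0.01: p ≥ α → fail to reject H₀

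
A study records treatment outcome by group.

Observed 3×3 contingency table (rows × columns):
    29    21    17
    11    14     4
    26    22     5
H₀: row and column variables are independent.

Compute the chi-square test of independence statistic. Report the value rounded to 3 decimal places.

Row totals [67, 29, 53], col totals [66, 57, 26], n=149
χ² = (29−29.68)²/29.68 + (21−25.63)²/25.63 + (17−11.69)²/11.69 + (11−12.85)²/12.85 + (14−11.09)²/11.09 + (4−5.06)²/5.06 + (26−23.48)²/23.48 + (22−20.28)²/20.28 + (5−9.25)²/9.25 = 6.8808
df = 4

test statistic = 6.881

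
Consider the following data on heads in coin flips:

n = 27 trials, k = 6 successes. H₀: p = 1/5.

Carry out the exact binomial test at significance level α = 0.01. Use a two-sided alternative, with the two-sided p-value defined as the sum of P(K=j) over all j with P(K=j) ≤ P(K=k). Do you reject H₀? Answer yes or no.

Exact binomial: n=27, k=6, p₀=1/5=0.2000
P(X=j) = C(n,j)·p₀^j·(1−p₀)^(n−j); p = Σ P(X=j) over j with P(X=j) ≤ P(X=6)
p-value (two-sided) = 0.80938
At α=0.01: p ≥ α → fail to reject H₀

reject H₀: no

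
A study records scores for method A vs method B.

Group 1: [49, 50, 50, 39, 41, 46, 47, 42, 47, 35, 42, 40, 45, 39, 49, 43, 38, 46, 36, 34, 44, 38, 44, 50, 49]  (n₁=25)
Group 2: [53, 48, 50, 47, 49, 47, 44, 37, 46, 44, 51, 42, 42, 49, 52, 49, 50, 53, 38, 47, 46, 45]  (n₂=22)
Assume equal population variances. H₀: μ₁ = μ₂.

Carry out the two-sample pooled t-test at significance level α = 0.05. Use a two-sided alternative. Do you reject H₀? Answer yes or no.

x̄₁=43.320, s₁=4.998, n₁=25
x̄₂=46.773, s₂=4.353, n₂=22
s_p² = [24·4.998² + 21·4.353²]/45 = 22.1623
SE = √(s_p²·(1/25+1/22)) = 1.3762
t = (43.320−46.773)/1.3762 = -2.5089
df = 45
p-value (two-sided) = 0.01578
At α=0.05: p < α → reject H₀

reject H₀: yes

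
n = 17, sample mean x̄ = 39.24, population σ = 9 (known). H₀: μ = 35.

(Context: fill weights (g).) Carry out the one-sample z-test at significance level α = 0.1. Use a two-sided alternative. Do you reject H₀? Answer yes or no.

SE = σ/√n = 9/√17 = 2.1828
z = (x̄−μ₀)/SE = (39.24−35)/2.1828 = 1.9424
p-value (two-sided) = 0.05208
At α=0.1: p < α → reject H₀

reject H₀: yes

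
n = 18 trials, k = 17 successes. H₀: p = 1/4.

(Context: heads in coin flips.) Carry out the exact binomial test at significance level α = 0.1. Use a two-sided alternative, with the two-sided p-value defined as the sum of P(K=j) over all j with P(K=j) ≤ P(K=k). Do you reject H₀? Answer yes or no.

reject H₀: yes

Exact binomial: n=18, k=17, p₀=1/4=0.2500
P(X=j) = C(n,j)·p₀^j·(1−p₀)^(n−j); p = Σ P(X=j) over j with P(X=j) ≤ P(X=17)
p-value (two-sided) = 0.00000
At α=0.1: p < α → reject H₀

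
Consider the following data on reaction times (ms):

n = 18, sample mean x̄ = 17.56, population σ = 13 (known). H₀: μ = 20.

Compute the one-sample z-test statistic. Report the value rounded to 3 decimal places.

SE = σ/√n = 13/√18 = 3.0641
z = (x̄−μ₀)/SE = (17.56−20)/3.0641 = -0.7963

test statistic = -0.796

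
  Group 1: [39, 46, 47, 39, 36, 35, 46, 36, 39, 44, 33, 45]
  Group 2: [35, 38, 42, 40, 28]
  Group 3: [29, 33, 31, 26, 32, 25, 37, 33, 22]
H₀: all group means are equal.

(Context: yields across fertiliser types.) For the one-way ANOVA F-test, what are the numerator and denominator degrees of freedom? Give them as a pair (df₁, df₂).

degrees of freedom = [2, 23]

k = 3 groups, N = 26 total
df = (k−1, N−k) = (3−1, 26−3) = (2, 23)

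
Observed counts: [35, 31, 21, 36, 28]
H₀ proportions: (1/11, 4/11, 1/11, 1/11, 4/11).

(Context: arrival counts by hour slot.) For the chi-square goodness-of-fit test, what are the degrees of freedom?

degrees of freedom = 4

df = k − 1 = 5 − 1 = 4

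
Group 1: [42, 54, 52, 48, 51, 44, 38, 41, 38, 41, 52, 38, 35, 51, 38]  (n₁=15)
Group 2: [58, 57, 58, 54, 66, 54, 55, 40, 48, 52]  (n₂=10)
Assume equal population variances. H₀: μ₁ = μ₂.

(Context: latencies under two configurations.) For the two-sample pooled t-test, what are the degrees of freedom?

df = n₁ + n₂ − 2 = 15 + 10 − 2 = 23

degrees of freedom = 23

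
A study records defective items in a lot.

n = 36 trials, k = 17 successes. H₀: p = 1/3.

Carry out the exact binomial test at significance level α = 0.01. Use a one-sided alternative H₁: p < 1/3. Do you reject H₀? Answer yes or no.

Exact binomial: n=36, k=17, p₀=1/3=0.3333
P(X≤17) from Σ C(n,i)·p₀^i·(1−p₀)^(n−i)
p-value (one-sided, H₁ less) = 0.97165
At α=0.01: p ≥ α → fail to reject H₀

reject H₀: no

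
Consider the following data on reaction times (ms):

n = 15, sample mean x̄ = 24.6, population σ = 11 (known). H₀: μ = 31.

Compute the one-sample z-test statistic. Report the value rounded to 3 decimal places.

test statistic = -2.253

SE = σ/√n = 11/√15 = 2.8402
z = (x̄−μ₀)/SE = (24.6−31)/2.8402 = -2.2534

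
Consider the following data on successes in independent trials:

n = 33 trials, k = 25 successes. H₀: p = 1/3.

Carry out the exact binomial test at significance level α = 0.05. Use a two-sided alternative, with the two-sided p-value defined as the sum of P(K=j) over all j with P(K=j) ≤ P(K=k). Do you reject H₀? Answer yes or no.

reject H₀: yes

Exact binomial: n=33, k=25, p₀=1/3=0.3333
P(X=j) = C(n,j)·p₀^j·(1−p₀)^(n−j); p = Σ P(X=j) over j with P(X=j) ≤ P(X=25)
p-value (two-sided) = 0.00000
At α=0.05: p < α → reject H₀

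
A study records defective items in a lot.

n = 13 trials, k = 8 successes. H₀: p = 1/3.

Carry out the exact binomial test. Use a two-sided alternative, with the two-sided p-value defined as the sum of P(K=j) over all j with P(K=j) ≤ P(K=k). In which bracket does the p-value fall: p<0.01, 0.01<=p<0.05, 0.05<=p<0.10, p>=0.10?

Exact binomial: n=13, k=8, p₀=1/3=0.3333
P(X=j) = C(n,j)·p₀^j·(1−p₀)^(n−j); p = Σ P(X=j) over j with P(X=j) ≤ P(X=8)
p-value (two-sided) = 0.03979
→ bracket: 0.01<=p<0.05

p-value bracket: 0.01<=p<0.05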